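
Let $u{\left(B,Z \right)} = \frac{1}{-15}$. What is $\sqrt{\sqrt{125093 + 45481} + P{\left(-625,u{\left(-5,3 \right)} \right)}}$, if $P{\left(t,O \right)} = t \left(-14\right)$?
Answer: $\sqrt{8750 + \sqrt{170574}} \approx 95.724$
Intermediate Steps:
$u{\left(B,Z \right)} = - \frac{1}{15}$
$P{\left(t,O \right)} = - 14 t$
$\sqrt{\sqrt{125093 + 45481} + P{\left(-625,u{\left(-5,3 \right)} \right)}} = \sqrt{\sqrt{125093 + 45481} - -8750} = \sqrt{\sqrt{170574} + 8750} = \sqrt{8750 + \sqrt{170574}}$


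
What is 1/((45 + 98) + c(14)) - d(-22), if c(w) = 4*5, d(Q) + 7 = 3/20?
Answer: 22351/3260 ≈ 6.8561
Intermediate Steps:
d(Q) = -137/20 (d(Q) = -7 + 3/20 = -137/20)
c(w) = 20
1/((45 + 98) + c(14)) - d(-22) = 1/((45 + 98) + 20) - 1*(-137/20) = 1/(143 + 20) + 137/20 = 1/163 + 137/20 = 22351/3260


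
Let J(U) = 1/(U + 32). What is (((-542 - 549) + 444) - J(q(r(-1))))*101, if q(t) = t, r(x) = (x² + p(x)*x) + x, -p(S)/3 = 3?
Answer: -2679328/41 ≈ -65349.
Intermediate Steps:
p(S) = -9 (p(S) = -3*3 = -9)
r(x) = x² - 8*x (r(x) = (x² - 9*x) + x = x² - 8*x)
J(U) = 1/(32 + U)
(((-542 - 549) + 444) - J(q(r(-1))))*101 = (((-542 - 549) + 444) - 1/(32 - (-8 - 1)))*101 = ((-1091 + 444) - 1/(32 - 1*(-9)))*101 = (-647 - 1/(32 + 9))*101 = (-647 - 1/41)*101 = -26528/41*101 = -2679328/41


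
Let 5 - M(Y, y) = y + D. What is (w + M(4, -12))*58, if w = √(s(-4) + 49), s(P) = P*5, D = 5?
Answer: 696 + 58*√29 ≈ 1008.3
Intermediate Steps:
s(P) = 5*P
M(Y, y) = -y (M(Y, y) = 5 - (y + 5) = 5 - (5 + y) = 5 + (-5 - y) = -y)
w = √29 (w = √(5*(-4) + 49) = √(-20 + 49) = √29 ≈ 5.3852)
(w + M(4, -12))*58 = (√29 - 1*(-12))*58 = (√29 + 12)*58 = (12 + √29)*58 = 696 + 58*√29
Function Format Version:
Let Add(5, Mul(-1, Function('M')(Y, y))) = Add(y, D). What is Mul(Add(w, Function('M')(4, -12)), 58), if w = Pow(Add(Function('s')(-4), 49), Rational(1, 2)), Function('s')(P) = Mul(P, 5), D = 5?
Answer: Add(696, Mul(58, Pow(29, Rational(1, 2)))) ≈ 1008.3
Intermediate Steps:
Function('s')(P) = Mul(5, P)
Function('M')(Y, y) = Mul(-1, y) (Function('M')(Y, y) = Add(5, Mul(-1, Add(y, 5))) = Add(5, Mul(-1, Add(5, y))) = Add(5, Add(-5, Mul(-1, y))) = Mul(-1, y))
w = Pow(29, Rational(1, 2)) (w = Pow(Add(Mul(5, -4), 49), Rational(1, 2)) = Pow(Add(-20, 49), Rational(1, 2)) = Pow(29, Rational(1, 2)) ≈ 5.3852)
Mul(Add(w, Function('M')(4, -12)), 58) = Mul(Add(Pow(29, Rational(1, 2)), Mul(-1, -12)), 58) = Mul(Add(Pow(29, Rational(1, 2)), 12), 58) = Mul(Add(12, Pow(29, Rational(1, 2))), 58) = Add(696, Mul(58, Pow(29, Rational(1, 2))))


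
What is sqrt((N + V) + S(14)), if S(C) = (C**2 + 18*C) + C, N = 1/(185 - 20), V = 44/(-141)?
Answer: sqrt(3085143215)/2585 ≈ 21.487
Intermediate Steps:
V = -44/141 (V = 44*(-1/141) = -44/141 ≈ -0.31206)
N = 1/165 ≈ 0.0060606
S(C) = C**2 + 19*C
sqrt((N + V) + S(14)) = sqrt((1/165 - 44/141) + 14*(19 + 14)) = sqrt(-791/2585 + 14*33) = sqrt(-791/2585 + 462) = sqrt(1193479/2585) = sqrt(3085143215)/2585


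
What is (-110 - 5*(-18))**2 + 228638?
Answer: 229038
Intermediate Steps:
(-110 - 5*(-18))**2 + 228638 = (-110 + 90)**2 + 228638 = (-20)**2 + 228638 = 400 + 228638 = 229038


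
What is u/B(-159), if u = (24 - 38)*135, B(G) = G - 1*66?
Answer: 42/5 ≈ 8.4000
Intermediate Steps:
B(G) = -66 + G (B(G) = G - 66 = -66 + G)
u = -1890 (u = -14*135 = -1890)
u/B(-159) = -1890/(-66 - 159) = -1890/(-225) = -1890*(-1/225) = 42/5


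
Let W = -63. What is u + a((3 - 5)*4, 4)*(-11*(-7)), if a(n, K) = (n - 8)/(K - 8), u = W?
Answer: 245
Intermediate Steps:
u = -63
a(n, K) = (-8 + n)/(-8 + K)
u + a((3 - 5)*4, 4)*(-11*(-7)) = -63 + ((-8 + (3 - 5)*4)/(-8 + 4))*(-11*(-7)) = -63 + ((-8 - 2*4)/(-4))*77 = -63 - (-8 - 8)/4*77 = -63 - ¼*(-16)*77 = -63 + 4*77 = -63 + 308 = 245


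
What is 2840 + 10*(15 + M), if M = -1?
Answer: 2980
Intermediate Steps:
2840 + 10*(15 + M) = 2840 + 10*(15 - 1) = 2840 + 10*14 = 2840 + 140 = 2980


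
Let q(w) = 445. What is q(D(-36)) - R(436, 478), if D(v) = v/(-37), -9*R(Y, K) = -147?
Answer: 1286/3 ≈ 428.67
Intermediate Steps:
R(Y, K) = 49/3 (R(Y, K) = -⅑*(-147) = 49/3)
D(v) = -v/37 (D(v) = v*(-1/37) = -v/37)
q(D(-36)) - R(436, 478) = 445 - 1*49/3 = 445 - 49/3 = 1286/3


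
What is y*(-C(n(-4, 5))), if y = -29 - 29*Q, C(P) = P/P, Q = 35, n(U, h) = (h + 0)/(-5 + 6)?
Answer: 1044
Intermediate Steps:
n(U, h) = h (n(U, h) = h/1 = h*1 = h)
C(P) = 1
y = -1044 (y = -29 - 29*35 = -29 - 1015 = -1044)
y*(-C(n(-4, 5))) = -(-1044) = -1044*(-1) = 1044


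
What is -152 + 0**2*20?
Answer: -152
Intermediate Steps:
-152 + 0**2*20 = -152 + 0*20 = -152 + 0 = -152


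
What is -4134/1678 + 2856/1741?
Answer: -1202463/1460699 ≈ -0.82321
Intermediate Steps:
-4134/1678 + 2856/1741 = -4134*1/1678 + 2856*(1/1741) = -2067/839 + 2856/1741 = -1202463/1460699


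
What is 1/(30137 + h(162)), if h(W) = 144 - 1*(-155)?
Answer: 1/30436 ≈ 3.2856e-5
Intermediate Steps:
h(W) = 299 (h(W) = 144 + 155 = 299)
1/(30137 + h(162)) = 1/(30137 + 299) = 1/30436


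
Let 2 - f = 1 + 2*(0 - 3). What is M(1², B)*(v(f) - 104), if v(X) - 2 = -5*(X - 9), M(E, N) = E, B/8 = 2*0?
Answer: -92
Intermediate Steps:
B = 0 (B = 8*(2*0) = 8*0 = 0)
f = 7 (f = 2 - (1 + 2*(0 - 3)) = 2 - (1 + 2*(-3)) = 2 - (1 - 6) = 2 - 1*(-5) = 2 + 5 = 7)
v(X) = 47 - 5*X (v(X) = 2 - 5*(X - 9) = 2 - 5*(-9 + X) = 2 + (45 - 5*X) = 47 - 5*X)
M(1², B)*(v(f) - 104) = 1²*((47 - 5*7) - 104) = 1*((47 - 35) - 104) = 1*(12 - 104) = 1*(-92) = -92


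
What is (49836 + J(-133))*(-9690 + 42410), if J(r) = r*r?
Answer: 2209418000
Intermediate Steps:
J(r) = r²
(49836 + J(-133))*(-9690 + 42410) = (49836 + (-133)²)*(-9690 + 42410) = (49836 + 17689)*32720 = 67525*32720 = 2209418000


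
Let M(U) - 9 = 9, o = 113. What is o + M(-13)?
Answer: 131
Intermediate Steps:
M(U) = 18 (M(U) = 9 + 9 = 18)
o + M(-13) = 113 + 18 = 131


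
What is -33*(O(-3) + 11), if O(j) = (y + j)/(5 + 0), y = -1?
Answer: -1683/5 ≈ -336.60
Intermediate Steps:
O(j) = -⅕ + j/5 (O(j) = (-1 + j)/(5 + 0) = (-1 + j)/5 = (-1 + j)*(⅕) = -⅕ + j/5)
-33*(O(-3) + 11) = -33*((-⅕ + (⅕)*(-3)) + 11) = -33*((-⅕ - ⅗) + 11) = -33*(-⅘ + 11) = -33*51/5 = -1683/5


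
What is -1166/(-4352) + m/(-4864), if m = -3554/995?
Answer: 690739/2571080 ≈ 0.26866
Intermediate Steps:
m = -3554/995 (m = -3554*1/995 = -3554/995 ≈ -3.5719)
-1166/(-4352) + m/(-4864) = -1166/(-4352) - 3554/995/(-4864) = -1166*(-1/4352) - 3554/995*(-1/4864) = 583/2176 + 1777/2419840 = 690739/2571080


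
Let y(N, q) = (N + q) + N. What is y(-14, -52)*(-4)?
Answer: 320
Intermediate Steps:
y(N, q) = q + 2*N
y(-14, -52)*(-4) = (-52 + 2*(-14))*(-4) = (-52 - 28)*(-4) = -80*(-4) = 320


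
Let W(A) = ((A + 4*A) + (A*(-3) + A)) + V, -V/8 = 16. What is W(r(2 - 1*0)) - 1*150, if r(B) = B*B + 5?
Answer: -251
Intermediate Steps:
V = -128 (V = -8*16 = -128)
r(B) = 5 + B² (r(B) = B² + 5 = 5 + B²)
W(A) = -128 + 3*A (W(A) = ((A + 4*A) + (A*(-3) + A)) - 128 = (5*A + (-3*A + A)) - 128 = (5*A - 2*A) - 128 = 3*A - 128 = -128 + 3*A)
W(r(2 - 1*0)) - 1*150 = (-128 + 3*(5 + (2 - 1*0)²)) - 1*150 = (-128 + 3*(5 + (2 + 0)²)) - 150 = (-128 + 3*(5 + 2²)) - 150 = (-128 + 3*(5 + 4)) - 150 = (-128 + 3*9) - 150 = (-128 + 27) - 150 = -101 - 150 = -251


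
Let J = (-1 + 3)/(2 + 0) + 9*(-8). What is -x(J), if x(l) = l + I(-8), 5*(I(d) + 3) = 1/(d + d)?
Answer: 5921/80 ≈ 74.012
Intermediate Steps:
I(d) = -3 + 1/(10*d) (I(d) = -3 + 1/(5*(d + d)) = -3 + 1/(5*((2*d))) = -3 + (1/(2*d))/5 = -3 + 1/(10*d))
J = -71 (J = 2/2 - 72 = 2*(½) - 72 = 1 - 72 = -71)
x(l) = -241/80 + l (x(l) = l + (-3 + (⅒)/(-8)) = l + (-3 + (⅒)*(-⅛)) = l + (-3 - 1/80) = l - 241/80 = -241/80 + l)
-x(J) = -(-241/80 - 71) = -1*(-5921/80) = 5921/80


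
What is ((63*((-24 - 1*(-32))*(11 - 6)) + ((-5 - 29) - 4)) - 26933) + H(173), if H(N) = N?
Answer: -24278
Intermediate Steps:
((63*((-24 - 1*(-32))*(11 - 6)) + ((-5 - 29) - 4)) - 26933) + H(173) = ((63*((-24 - 1*(-32))*(11 - 6)) + ((-5 - 29) - 4)) - 26933) + 173 = ((63*((-24 + 32)*5) + (-34 - 4)) - 26933) + 173 = ((63*(8*5) - 38) - 26933) + 173 = ((63*40 - 38) - 26933) + 173 = ((2520 - 38) - 26933) + 173 = (2482 - 26933) + 173 = -24451 + 173 = -24278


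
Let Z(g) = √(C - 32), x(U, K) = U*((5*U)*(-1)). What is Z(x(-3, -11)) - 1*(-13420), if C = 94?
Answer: 13420 + √62 ≈ 13428.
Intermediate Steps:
x(U, K) = -5*U² (x(U, K) = U*(-5*U) = -5*U²)
Z(g) = √62 (Z(g) = √(94 - 32) = √62)
Z(x(-3, -11)) - 1*(-13420) = √62 - 1*(-13420) = √62 + 13420 = 13420 + √62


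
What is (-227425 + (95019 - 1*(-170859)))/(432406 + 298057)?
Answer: 38453/730463 ≈ 0.052642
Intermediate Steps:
(-227425 + (95019 - 1*(-170859)))/(432406 + 298057) = (-227425 + (95019 + 170859))/730463 = (-227425 + 265878)*(1/730463) = 38453*(1/730463) = 38453/730463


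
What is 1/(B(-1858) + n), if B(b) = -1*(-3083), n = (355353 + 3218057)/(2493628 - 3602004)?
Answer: 554188/1706774899 ≈ 0.00032470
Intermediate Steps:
n = -1786705/554188 (n = 3573410/(-1108376) = 3573410*(-1/1108376) = -1786705/554188 ≈ -3.2240)
B(b) = 3083
1/(B(-1858) + n) = 1/(3083 - 1786705/554188) = 1/(1706774899/554188) = 554188/1706774899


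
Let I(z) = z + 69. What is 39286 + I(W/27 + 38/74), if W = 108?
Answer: 1456302/37 ≈ 39360.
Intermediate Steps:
I(z) = 69 + z
39286 + I(W/27 + 38/74) = 39286 + (69 + (108/27 + 38/74)) = 39286 + (69 + (108*(1/27) + 38*(1/74))) = 39286 + (69 + (4 + 19/37)) = 39286 + (69 + 167/37) = 39286 + 2720/37 = 1456302/37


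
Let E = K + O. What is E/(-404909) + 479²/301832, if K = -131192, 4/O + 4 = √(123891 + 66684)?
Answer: 870661899860495/803071435395448 - 660*√7/77159054131 ≈ 1.0842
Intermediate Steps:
O = 4/(-4 + 165*√7) (O = 4/(-4 + √(123891 + 66684)) = 4/(-4 + √190575) = 4/(-4 + 165*√7) ≈ 0.0092475)
E = -24999816312/190559 + 660*√7/190559 (E = -131192 + (16/190559 + 660*√7/190559) = -24999816312/190559 + 660*√7/190559 ≈ -1.3119e+5)
E/(-404909) + 479²/301832 = (-24999816312/190559 + 660*√7/190559)/(-404909) + 479²/301832 = (-24999816312/190559 + 660*√7/190559)*(-1/404909) + 229441*(1/301832) = (24999816312/77159054131 - 660*√7/77159054131) + 229441/301832 = 870661899860495/803071435395448 - 660*√7/77159054131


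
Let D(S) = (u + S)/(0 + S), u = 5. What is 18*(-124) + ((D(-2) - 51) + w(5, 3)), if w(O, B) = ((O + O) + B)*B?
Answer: -4491/2 ≈ -2245.5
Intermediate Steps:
w(O, B) = B*(B + 2*O) (w(O, B) = (2*O + B)*B = (B + 2*O)*B = B*(B + 2*O))
D(S) = (5 + S)/S (D(S) = (5 + S)/(0 + S) = (5 + S)/S)
18*(-124) + ((D(-2) - 51) + w(5, 3)) = 18*(-124) + (((5 - 2)/(-2) - 51) + 3*(3 + 2*5)) = -2232 + ((-½*3 - 51) + 3*(3 + 10)) = -2232 + ((-3/2 - 51) + 3*13) = -2232 + (-105/2 + 39) = -2232 - 27/2 = -4491/2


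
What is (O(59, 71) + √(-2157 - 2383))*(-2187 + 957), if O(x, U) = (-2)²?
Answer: -4920 - 2460*I*√1135 ≈ -4920.0 - 82877.0*I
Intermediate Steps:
O(x, U) = 4
(O(59, 71) + √(-2157 - 2383))*(-2187 + 957) = (4 + √(-2157 - 2383))*(-2187 + 957) = (4 + √(-4540))*(-1230) = (4 + 2*I*√1135)*(-1230) = -4920 - 2460*I*√1135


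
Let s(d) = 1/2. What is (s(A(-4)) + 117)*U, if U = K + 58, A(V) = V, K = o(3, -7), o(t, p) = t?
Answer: 14335/2 ≈ 7167.5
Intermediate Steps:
K = 3
U = 61 (U = 3 + 58 = 61)
s(d) = 1/2
(s(A(-4)) + 117)*U = (1/2 + 117)*61 = (235/2)*61 = 14335/2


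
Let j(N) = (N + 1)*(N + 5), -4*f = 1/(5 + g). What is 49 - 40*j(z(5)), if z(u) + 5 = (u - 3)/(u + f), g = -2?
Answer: 374089/3481 ≈ 107.47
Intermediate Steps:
f = -1/12 (f = -1/(4*(5 - 2)) = -¼/3 = -¼*⅓ = -1/12 ≈ -0.083333)
z(u) = -5 + (-3 + u)/(-1/12 + u) (z(u) = -5 + (u - 3)/(u - 1/12) = -5 + (-3 + u)/(-1/12 + u))
j(N) = (1 + N)*(5 + N)
49 - 40*j(z(5)) = 49 - 40*(5 + ((-31 - 48*5)/(-1 + 12*5))² + 6*((-31 - 48*5)/(-1 + 12*5))) = 49 - 40*(5 + ((-31 - 240)/(-1 + 60))² + 6*((-31 - 240)/(-1 + 60))) = 49 - 40*(5 + (-271/59)² + 6*(-271/59)) = 49 - 40*(5 + 73441/3481 - 1626/59) = 49 - 40*(-5088/3481) = 49 + 203520/3481 = 374089/3481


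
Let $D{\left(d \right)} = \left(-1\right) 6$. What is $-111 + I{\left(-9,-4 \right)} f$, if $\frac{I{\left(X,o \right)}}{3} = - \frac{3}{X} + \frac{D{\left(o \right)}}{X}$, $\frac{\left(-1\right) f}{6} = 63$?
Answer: $-1245$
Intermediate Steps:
$D{\left(d \right)} = -6$
$f = -378$ ($f = \left(-6\right) 63 = -378$)
$I{\left(X,o \right)} = - \frac{27}{X}$ ($I{\left(X,o \right)} = 3 \left(- \frac{3}{X} - \frac{6}{X}\right) = 3 \left(- \frac{9}{X}\right) = - \frac{27}{X}$)
$-111 + I{\left(-9,-4 \right)} f = -111 + - \frac{27}{-9} \left(-378\right) = -111 + \left(-27\right) \left(- \frac{1}{9}\right) \left(-378\right) = -111 + 3 \left(-378\right) = -111 - 1134 = -1245$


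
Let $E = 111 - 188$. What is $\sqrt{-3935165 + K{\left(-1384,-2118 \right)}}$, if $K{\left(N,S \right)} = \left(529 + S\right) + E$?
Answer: $i \sqrt{3936831} \approx 1984.1 i$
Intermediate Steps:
$E = -77$
$K{\left(N,S \right)} = 452 + S$ ($K{\left(N,S \right)} = \left(529 + S\right) - 77 = 452 + S$)
$\sqrt{-3935165 + K{\left(-1384,-2118 \right)}} = \sqrt{-3935165 + \left(452 - 2118\right)} = \sqrt{-3935165 - 1666} = \sqrt{-3936831} = i \sqrt{3936831}$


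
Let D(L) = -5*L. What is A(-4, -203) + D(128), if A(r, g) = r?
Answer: -644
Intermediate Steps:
A(-4, -203) + D(128) = -4 - 5*128 = -4 - 640 = -644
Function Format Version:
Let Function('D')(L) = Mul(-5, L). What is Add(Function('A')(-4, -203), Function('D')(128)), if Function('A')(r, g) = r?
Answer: -644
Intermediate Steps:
Add(Function('A')(-4, -203), Function('D')(128)) = Add(-4, Mul(-5, 128)) = Add(-4, -640) = -644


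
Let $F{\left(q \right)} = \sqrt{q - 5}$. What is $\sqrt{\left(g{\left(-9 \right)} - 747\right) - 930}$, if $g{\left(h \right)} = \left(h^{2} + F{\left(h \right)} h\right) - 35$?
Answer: $\sqrt{-1631 - 9 i \sqrt{14}} \approx 0.4169 - 40.388 i$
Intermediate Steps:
$F{\left(q \right)} = \sqrt{-5 + q}$
$g{\left(h \right)} = -35 + h^{2} + h \sqrt{-5 + h}$ ($g{\left(h \right)} = \left(h^{2} + \sqrt{-5 + h} h\right) - 35 = \left(h^{2} + h \sqrt{-5 + h}\right) - 35 = -35 + h^{2} + h \sqrt{-5 + h}$)
$\sqrt{\left(g{\left(-9 \right)} - 747\right) - 930} = \sqrt{\left(\left(-35 + \left(-9\right)^{2} - 9 \sqrt{-5 - 9}\right) - 747\right) - 930} = \sqrt{\left(\left(-35 + 81 - 9 \sqrt{-14}\right) - 747\right) - 930} = \sqrt{\left(\left(-35 + 81 - 9 i \sqrt{14}\right) - 747\right) - 930} = \sqrt{\left(\left(46 - 9 i \sqrt{14}\right) - 747\right) - 930} = \sqrt{\left(-701 - 9 i \sqrt{14}\right) - 930} = \sqrt{-1631 - 9 i \sqrt{14}}$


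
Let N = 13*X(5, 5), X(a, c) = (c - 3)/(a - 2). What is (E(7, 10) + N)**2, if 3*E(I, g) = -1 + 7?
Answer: 1024/9 ≈ 113.78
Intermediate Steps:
E(I, g) = 2 (E(I, g) = (-1 + 7)/3 = (1/3)*6 = 2)
X(a, c) = (-3 + c)/(-2 + a)
N = 26/3 (N = 13*((-3 + 5)/(-2 + 5)) = 13*(2/3) = 26/3 ≈ 8.6667)
(E(7, 10) + N)**2 = (2 + 26/3)**2 = (32/3)**2 = 1024/9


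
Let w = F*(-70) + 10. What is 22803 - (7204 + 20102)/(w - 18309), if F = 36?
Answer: 474762963/20819 ≈ 22804.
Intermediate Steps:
w = -2510 (w = 36*(-70) + 10 = -2520 + 10 = -2510)
22803 - (7204 + 20102)/(w - 18309) = 22803 - (7204 + 20102)/(-2510 - 18309) = 22803 - 27306/(-20819) = 22803 - 27306*(-1)/20819 = 22803 - 1*(-27306/20819) = 22803 + 27306/20819 = 474762963/20819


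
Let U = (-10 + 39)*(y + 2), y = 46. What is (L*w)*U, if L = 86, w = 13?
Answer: 1556256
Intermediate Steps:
U = 1392 (U = (-10 + 39)*(46 + 2) = 29*48 = 1392)
(L*w)*U = (86*13)*1392 = 1118*1392 = 1556256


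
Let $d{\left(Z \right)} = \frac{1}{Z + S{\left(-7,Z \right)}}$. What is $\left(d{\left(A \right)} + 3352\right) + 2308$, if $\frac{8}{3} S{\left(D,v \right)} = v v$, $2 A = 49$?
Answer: $\frac{45206452}{7987} \approx 5660.0$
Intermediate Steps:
$A = \frac{49}{2}$ ($A = \frac{1}{2} \cdot 49 = \frac{49}{2} \approx 24.5$)
$S{\left(D,v \right)} = \frac{3 v^{2}}{8}$ ($S{\left(D,v \right)} = \frac{3 v v}{8} = \frac{3 v^{2}}{8}$)
$d{\left(Z \right)} = \frac{1}{Z + \frac{3 Z^{2}}{8}}$
$\left(d{\left(A \right)} + 3352\right) + 2308 = \left(\frac{8}{\frac{49}{2} \left(8 + 3 \cdot \frac{49}{2}\right)} + 3352\right) + 2308 = \left(8 \cdot \frac{2}{49} \frac{1}{8 + \frac{147}{2}} + 3352\right) + 2308 = \left(8 \cdot \frac{2}{49} \frac{1}{\frac{163}{2}} + 3352\right) + 2308 = \left(8 \cdot \frac{2}{49} \cdot \frac{2}{163} + 3352\right) + 2308 = \left(\frac{32}{7987} + 3352\right) + 2308 = \frac{26772456}{7987} + 2308 = \frac{45206452}{7987}$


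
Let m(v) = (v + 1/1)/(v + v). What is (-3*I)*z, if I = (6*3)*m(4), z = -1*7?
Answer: 945/4 ≈ 236.25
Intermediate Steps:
m(v) = (1 + v)/(2*v) (m(v) = (v + 1*1)/((2*v)) = (v + 1)*(1/(2*v)) = (1 + v)*(1/(2*v)) = (1 + v)/(2*v))
z = -7
I = 45/4 (I = (6*3)*((1/2)*(1 + 4)/4) = 18*((1/2)*(1/4)*5) = 18*(5/8) = 45/4 ≈ 11.250)
(-3*I)*z = -3*45/4*(-7) = -135/4*(-7) = 945/4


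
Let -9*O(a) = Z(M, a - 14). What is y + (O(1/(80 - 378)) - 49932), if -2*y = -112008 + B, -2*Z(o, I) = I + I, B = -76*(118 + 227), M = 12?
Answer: 17147317/894 ≈ 19180.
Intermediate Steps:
B = -26220 (B = -76*345 = -26220)
Z(o, I) = -I (Z(o, I) = -(I + I)/2 = -I)
O(a) = -14/9 + a/9 (O(a) = -(-1)*(a - 14)/9 = -(-1)*(-14 + a)/9 = -(14 - a)/9 = -14/9 + a/9)
y = 69114 (y = -(-112008 - 26220)/2 = -1/2*(-138228) = 69114)
y + (O(1/(80 - 378)) - 49932) = 69114 + ((-14/9 + 1/(9*(80 - 378))) - 49932) = 69114 + ((-14/9 + (1/9)/(-298)) - 49932) = 69114 + ((-14/9 + (1/9)*(-1/298)) - 49932) = 69114 + ((-14/9 - 1/2682) - 49932) = 69114 + (-1391/894 - 49932) = 69114 - 44640599/894 = 17147317/894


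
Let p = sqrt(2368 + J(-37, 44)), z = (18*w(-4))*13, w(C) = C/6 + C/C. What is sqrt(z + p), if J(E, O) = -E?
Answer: sqrt(78 + sqrt(2405)) ≈ 11.271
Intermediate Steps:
w(C) = 1 + C/6 (w(C) = C*(1/6) + 1 = C/6 + 1 = 1 + C/6)
z = 78 (z = (18*(1 + (1/6)*(-4)))*13 = (18*(1 - 2/3))*13 = (18*(1/3))*13 = 6*13 = 78)
p = sqrt(2405) (p = sqrt(2368 - 1*(-37)) = sqrt(2368 + 37) = sqrt(2405) ≈ 49.041)
sqrt(z + p) = sqrt(78 + sqrt(2405))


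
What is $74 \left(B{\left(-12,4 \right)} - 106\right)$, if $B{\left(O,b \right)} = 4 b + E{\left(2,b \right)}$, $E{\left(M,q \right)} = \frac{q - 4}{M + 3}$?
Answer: $-6660$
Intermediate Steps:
$E{\left(M,q \right)} = \frac{-4 + q}{3 + M}$
$B{\left(O,b \right)} = - \frac{4}{5} + \frac{21 b}{5}$ ($B{\left(O,b \right)} = 4 b + \frac{-4 + b}{3 + 2} = 4 b + \frac{-4 + b}{5} = 4 b + \left(- \frac{4}{5} + \frac{b}{5}\right) = - \frac{4}{5} + \frac{21 b}{5}$)
$74 \left(B{\left(-12,4 \right)} - 106\right) = 74 \left(\left(- \frac{4}{5} + \frac{21}{5} \cdot 4\right) - 106\right) = 74 \left(\left(- \frac{4}{5} + \frac{84}{5}\right) - 106\right) = 74 \left(16 - 106\right) = 74 \left(-90\right) = -6660$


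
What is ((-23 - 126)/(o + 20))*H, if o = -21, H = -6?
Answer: -894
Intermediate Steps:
((-23 - 126)/(o + 20))*H = ((-23 - 126)/(-21 + 20))*(-6) = -149/(-1)*(-6) = -149*(-1)*(-6) = 149*(-6) = -894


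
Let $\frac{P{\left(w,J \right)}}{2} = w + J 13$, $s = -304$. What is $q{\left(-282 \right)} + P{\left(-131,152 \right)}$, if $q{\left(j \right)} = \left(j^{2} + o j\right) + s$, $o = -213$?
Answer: $142976$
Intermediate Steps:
$P{\left(w,J \right)} = 2 w + 26 J$ ($P{\left(w,J \right)} = 2 \left(w + J 13\right) = 2 \left(w + 13 J\right) = 2 w + 26 J$)
$q{\left(j \right)} = -304 + j^{2} - 213 j$ ($q{\left(j \right)} = \left(j^{2} - 213 j\right) - 304 = -304 + j^{2} - 213 j$)
$q{\left(-282 \right)} + P{\left(-131,152 \right)} = \left(-304 + \left(-282\right)^{2} - -60066\right) + \left(2 \left(-131\right) + 26 \cdot 152\right) = \left(-304 + 79524 + 60066\right) + \left(-262 + 3952\right) = 139286 + 3690 = 142976$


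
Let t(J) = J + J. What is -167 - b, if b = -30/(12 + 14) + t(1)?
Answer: -2182/13 ≈ -167.85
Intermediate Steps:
t(J) = 2*J
b = 11/13 (b = -30/(12 + 14) + 2*1 = -30/26 + 2 = -30*1/26 + 2 = -15/13 + 2 = 11/13 ≈ 0.84615)
-167 - b = -167 - 1*11/13 = -167 - 11/13 = -2182/13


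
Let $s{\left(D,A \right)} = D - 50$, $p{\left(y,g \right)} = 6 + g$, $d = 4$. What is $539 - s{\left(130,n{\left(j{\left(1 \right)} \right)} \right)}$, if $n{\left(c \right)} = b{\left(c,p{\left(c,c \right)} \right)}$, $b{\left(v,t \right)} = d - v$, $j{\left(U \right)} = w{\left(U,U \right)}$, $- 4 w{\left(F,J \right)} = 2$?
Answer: $459$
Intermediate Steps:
$w{\left(F,J \right)} = - \frac{1}{2}$ ($w{\left(F,J \right)} = \left(- \frac{1}{4}\right) 2 = - \frac{1}{2}$)
$j{\left(U \right)} = - \frac{1}{2}$
$b{\left(v,t \right)} = 4 - v$
$n{\left(c \right)} = 4 - c$
$s{\left(D,A \right)} = -50 + D$
$539 - s{\left(130,n{\left(j{\left(1 \right)} \right)} \right)} = 539 - \left(-50 + 130\right) = 539 - 80 = 459$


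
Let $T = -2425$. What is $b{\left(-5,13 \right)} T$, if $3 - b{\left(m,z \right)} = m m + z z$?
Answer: $463175$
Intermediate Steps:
$b{\left(m,z \right)} = 3 - m^{2} - z^{2}$ ($b{\left(m,z \right)} = 3 - \left(m m + z z\right) = 3 - \left(m^{2} + z^{2}\right) = 3 - m^{2} - z^{2}$)
$b{\left(-5,13 \right)} T = \left(3 - \left(-5\right)^{2} - 13^{2}\right) \left(-2425\right) = \left(3 - 25 - 169\right) \left(-2425\right) = \left(-191\right) \left(-2425\right) = 463175$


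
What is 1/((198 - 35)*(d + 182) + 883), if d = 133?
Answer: 1/52228 ≈ 1.9147e-5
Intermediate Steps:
1/((198 - 35)*(d + 182) + 883) = 1/((198 - 35)*(133 + 182) + 883) = 1/(163*315 + 883) = 1/(51345 + 883) = 1/52228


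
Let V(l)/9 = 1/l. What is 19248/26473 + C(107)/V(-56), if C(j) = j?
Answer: -158452984/238257 ≈ -665.05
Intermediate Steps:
V(l) = 9/l
19248/26473 + C(107)/V(-56) = 19248/26473 + 107/((9/(-56))) = 19248*(1/26473) + 107/((9*(-1/56))) = 19248/26473 + 107/(-9/56) = 19248/26473 + 107*(-56/9) = 19248/26473 - 5992/9 = -158452984/238257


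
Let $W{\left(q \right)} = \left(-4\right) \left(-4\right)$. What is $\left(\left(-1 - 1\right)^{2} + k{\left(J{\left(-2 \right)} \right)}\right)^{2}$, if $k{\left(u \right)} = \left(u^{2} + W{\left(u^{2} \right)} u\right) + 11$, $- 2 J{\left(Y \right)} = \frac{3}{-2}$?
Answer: $\frac{194481}{256} \approx 759.69$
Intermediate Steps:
$W{\left(q \right)} = 16$
$J{\left(Y \right)} = \frac{3}{4}$ ($J{\left(Y \right)} = - \frac{3 \frac{1}{-2}}{2} = - \frac{3 \left(- \frac{1}{2}\right)}{2} = \left(- \frac{1}{2}\right) \left(- \frac{3}{2}\right) = \frac{3}{4}$)
$k{\left(u \right)} = 11 + u^{2} + 16 u$ ($k{\left(u \right)} = \left(u^{2} + 16 u\right) + 11 = 11 + u^{2} + 16 u$)
$\left(\left(-1 - 1\right)^{2} + k{\left(J{\left(-2 \right)} \right)}\right)^{2} = \left(\left(-1 - 1\right)^{2} + \left(11 + \left(\frac{3}{4}\right)^{2} + 16 \cdot \frac{3}{4}\right)\right)^{2} = \left(\left(-2\right)^{2} + \left(11 + \frac{9}{16} + 12\right)\right)^{2} = \left(4 + \frac{377}{16}\right)^{2} = \left(\frac{441}{16}\right)^{2} = \frac{194481}{256}$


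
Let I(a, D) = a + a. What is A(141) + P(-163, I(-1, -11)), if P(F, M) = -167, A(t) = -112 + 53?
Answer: -226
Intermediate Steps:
I(a, D) = 2*a
A(t) = -59
A(141) + P(-163, I(-1, -11)) = -59 - 167 = -226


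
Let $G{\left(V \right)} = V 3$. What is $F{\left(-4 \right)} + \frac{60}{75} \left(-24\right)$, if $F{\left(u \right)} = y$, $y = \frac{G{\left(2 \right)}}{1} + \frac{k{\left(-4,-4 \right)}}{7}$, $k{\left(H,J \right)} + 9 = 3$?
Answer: $- \frac{492}{35} \approx -14.057$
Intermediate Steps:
$G{\left(V \right)} = 3 V$
$k{\left(H,J \right)} = -6$ ($k{\left(H,J \right)} = -9 + 3 = -6$)
$y = \frac{36}{7}$ ($y = \frac{3 \cdot 2}{1} - \frac{6}{7} = 6 \cdot 1 - \frac{6}{7} = 6 - \frac{6}{7} = \frac{36}{7} \approx 5.1429$)
$F{\left(u \right)} = \frac{36}{7}$
$F{\left(-4 \right)} + \frac{60}{75} \left(-24\right) = \frac{36}{7} + \frac{60}{75} \left(-24\right) = \frac{36}{7} + 60 \cdot \frac{1}{75} \left(-24\right) = \frac{36}{7} + \frac{4}{5} \left(-24\right) = \frac{36}{7} - \frac{96}{5} = - \frac{492}{35}$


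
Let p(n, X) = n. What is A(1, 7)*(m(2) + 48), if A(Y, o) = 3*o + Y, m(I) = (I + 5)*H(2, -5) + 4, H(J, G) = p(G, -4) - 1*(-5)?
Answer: 1144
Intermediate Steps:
H(J, G) = 5 + G (H(J, G) = G - 1*(-5) = G + 5 = 5 + G)
m(I) = 4 (m(I) = (I + 5)*(5 - 5) + 4 = (5 + I)*0 + 4 = 0 + 4 = 4)
A(Y, o) = Y + 3*o
A(1, 7)*(m(2) + 48) = (1 + 3*7)*(4 + 48) = (1 + 21)*52 = 22*52 = 1144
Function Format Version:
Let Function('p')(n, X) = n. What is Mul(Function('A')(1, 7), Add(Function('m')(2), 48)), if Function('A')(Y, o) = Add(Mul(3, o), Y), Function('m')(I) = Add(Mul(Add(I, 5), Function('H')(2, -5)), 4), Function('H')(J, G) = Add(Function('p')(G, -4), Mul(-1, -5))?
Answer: 1144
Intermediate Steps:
Function('H')(J, G) = Add(5, G) (Function('H')(J, G) = Add(G, Mul(-1, -5)) = Add(G, 5) = Add(5, G))
Function('m')(I) = 4 (Function('m')(I) = Add(Mul(Add(I, 5), Add(5, -5)), 4) = Add(Mul(Add(5, I), 0), 4) = Add(0, 4) = 4)
Function('A')(Y, o) = Add(Y, Mul(3, o))
Mul(Function('A')(1, 7), Add(Function('m')(2), 48)) = Mul(Add(1, Mul(3, 7)), Add(4, 48)) = Mul(Add(1, 21), 52) = Mul(22, 52) = 1144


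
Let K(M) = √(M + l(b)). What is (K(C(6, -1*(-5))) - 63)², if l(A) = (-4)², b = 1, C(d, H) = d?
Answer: (63 - √22)² ≈ 3400.0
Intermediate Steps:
l(A) = 16
K(M) = √(16 + M) (K(M) = √(M + 16) = √(16 + M))
(K(C(6, -1*(-5))) - 63)² = (√(16 + 6) - 63)² = (√22 - 63)² = (-63 + √22)²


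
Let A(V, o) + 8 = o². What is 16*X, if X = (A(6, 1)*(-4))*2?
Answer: 896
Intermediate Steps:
A(V, o) = -8 + o²
X = 56 (X = ((-8 + 1²)*(-4))*2 = ((-8 + 1)*(-4))*2 = -7*(-4)*2 = 28*2 = 56)
16*X = 16*56 = 896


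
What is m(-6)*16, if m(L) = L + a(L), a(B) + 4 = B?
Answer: -256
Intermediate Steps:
a(B) = -4 + B
m(L) = -4 + 2*L (m(L) = L + (-4 + L) = -4 + 2*L)
m(-6)*16 = (-4 + 2*(-6))*16 = (-4 - 12)*16 = -16*16 = -256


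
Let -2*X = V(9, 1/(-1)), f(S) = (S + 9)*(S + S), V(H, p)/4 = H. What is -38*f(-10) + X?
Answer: -778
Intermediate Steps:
V(H, p) = 4*H
f(S) = 2*S*(9 + S) (f(S) = (9 + S)*(2*S) = 2*S*(9 + S))
X = -18 (X = -2*9 = -½*36 = -18)
-38*f(-10) + X = -76*(-10)*(9 - 10) - 18 = -76*(-10)*(-1) - 18 = -38*20 - 18 = -760 - 18 = -778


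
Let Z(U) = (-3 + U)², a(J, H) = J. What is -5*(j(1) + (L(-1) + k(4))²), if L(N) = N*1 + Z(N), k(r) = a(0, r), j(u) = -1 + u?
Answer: -1125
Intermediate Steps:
k(r) = 0
L(N) = N + (-3 + N)² (L(N) = N*1 + (-3 + N)² = N + (-3 + N)²)
-5*(j(1) + (L(-1) + k(4))²) = -5*((-1 + 1) + ((-1 + (-3 - 1)²) + 0)²) = -5*(0 + ((-1 + (-4)²) + 0)²) = -5*(0 + ((-1 + 16) + 0)²) = -5*(0 + (15 + 0)²) = -5*(0 + 15²) = -5*(0 + 225) = -5*225 = -1125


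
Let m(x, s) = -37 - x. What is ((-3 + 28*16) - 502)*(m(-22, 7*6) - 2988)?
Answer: 171171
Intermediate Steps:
((-3 + 28*16) - 502)*(m(-22, 7*6) - 2988) = ((-3 + 28*16) - 502)*((-37 - 1*(-22)) - 2988) = ((-3 + 448) - 502)*((-37 + 22) - 2988) = (445 - 502)*(-15 - 2988) = -57*(-3003) = 171171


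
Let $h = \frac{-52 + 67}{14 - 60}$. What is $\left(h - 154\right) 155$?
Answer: $- \frac{1100345}{46} \approx -23921.0$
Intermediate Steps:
$h = - \frac{15}{46}$ ($h = \frac{15}{-46} = 15 \left(- \frac{1}{46}\right) = - \frac{15}{46} \approx -0.32609$)
$\left(h - 154\right) 155 = \left(- \frac{15}{46} - 154\right) 155 = \left(- \frac{7099}{46}\right) 155 = - \frac{1100345}{46}$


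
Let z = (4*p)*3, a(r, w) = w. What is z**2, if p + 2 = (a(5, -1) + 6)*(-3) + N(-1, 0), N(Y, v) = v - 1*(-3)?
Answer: 28224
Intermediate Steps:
N(Y, v) = 3 + v (N(Y, v) = v + 3 = 3 + v)
p = -14 (p = -2 + ((-1 + 6)*(-3) + (3 + 0)) = -2 + (5*(-3) + 3) = -2 + (-15 + 3) = -2 - 12 = -14)
z = -168 (z = (4*(-14))*3 = -56*3 = -168)
z**2 = (-168)**2 = 28224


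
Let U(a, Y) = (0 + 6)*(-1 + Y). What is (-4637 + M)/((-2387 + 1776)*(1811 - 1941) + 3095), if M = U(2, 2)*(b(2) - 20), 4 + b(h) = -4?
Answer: -961/16505 ≈ -0.058225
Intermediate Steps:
b(h) = -8 (b(h) = -4 - 4 = -8)
U(a, Y) = -6 + 6*Y (U(a, Y) = 6*(-1 + Y) = -6 + 6*Y)
M = -168 (M = (-6 + 6*2)*(-8 - 20) = (-6 + 12)*(-28) = 6*(-28) = -168)
(-4637 + M)/((-2387 + 1776)*(1811 - 1941) + 3095) = (-4637 - 168)/((-2387 + 1776)*(1811 - 1941) + 3095) = -4805/(-611*(-130) + 3095) = -4805/(79430 + 3095) = -4805/82525 = -4805*1/82525 = -961/16505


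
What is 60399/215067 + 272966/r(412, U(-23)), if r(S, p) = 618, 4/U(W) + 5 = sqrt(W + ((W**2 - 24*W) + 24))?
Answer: 9790550884/22151901 ≈ 441.97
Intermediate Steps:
U(W) = 4/(-5 + sqrt(24 + W**2 - 23*W)) (U(W) = 4/(-5 + sqrt(W + ((W**2 - 24*W) + 24))) = 4/(-5 + sqrt(W + (24 + W**2 - 24*W))) = 4/(-5 + sqrt(24 + W**2 - 23*W)))
60399/215067 + 272966/r(412, U(-23)) = 60399/215067 + 272966/618 = 60399*(1/215067) + 272966*(1/618) = 20133/71689 + 136483/309 = 9790550884/22151901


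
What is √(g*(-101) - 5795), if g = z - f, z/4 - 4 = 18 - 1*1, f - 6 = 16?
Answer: I*√12057 ≈ 109.8*I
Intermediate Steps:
f = 22 (f = 6 + 16 = 22)
z = 84 (z = 16 + 4*(18 - 1*1) = 16 + 4*(18 - 1) = 16 + 4*17 = 16 + 68 = 84)
g = 62 (g = 84 - 1*22 = 84 - 22 = 62)
√(g*(-101) - 5795) = √(62*(-101) - 5795) = √(-6262 - 5795) = √(-12057) = I*√12057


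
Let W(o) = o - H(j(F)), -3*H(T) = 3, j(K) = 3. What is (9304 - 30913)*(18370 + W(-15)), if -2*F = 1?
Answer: -396654804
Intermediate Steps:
F = -½ (F = -½*1 = -½ ≈ -0.50000)
H(T) = -1 (H(T) = -⅓*3 = -1)
W(o) = 1 + o (W(o) = o - 1*(-1) = o + 1 = 1 + o)
(9304 - 30913)*(18370 + W(-15)) = (9304 - 30913)*(18370 + (1 - 15)) = -21609*(18370 - 14) = -21609*18356 = -396654804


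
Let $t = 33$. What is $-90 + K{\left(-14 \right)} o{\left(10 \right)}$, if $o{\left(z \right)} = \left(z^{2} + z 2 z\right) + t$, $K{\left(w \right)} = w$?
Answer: $-4752$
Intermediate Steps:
$o{\left(z \right)} = 33 + 3 z^{2}$ ($o{\left(z \right)} = \left(z^{2} + z 2 z\right) + 33 = \left(z^{2} + 2 z z\right) + 33 = \left(z^{2} + 2 z^{2}\right) + 33 = 3 z^{2} + 33 = 33 + 3 z^{2}$)
$-90 + K{\left(-14 \right)} o{\left(10 \right)} = -90 - 14 \left(33 + 3 \cdot 10^{2}\right) = -90 - 14 \left(33 + 3 \cdot 100\right) = -90 - 14 \left(33 + 300\right) = -90 - 4662 = -4752$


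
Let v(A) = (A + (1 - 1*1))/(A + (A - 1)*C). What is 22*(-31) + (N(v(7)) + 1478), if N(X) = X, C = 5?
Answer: 29459/37 ≈ 796.19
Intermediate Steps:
v(A) = A/(-5 + 6*A) (v(A) = (A + (1 - 1*1))/(A + (A - 1)*5) = (A + (1 - 1))/(A + (-1 + A)*5) = (A + 0)/(A + (-5 + 5*A)) = A/(-5 + 6*A))
22*(-31) + (N(v(7)) + 1478) = 22*(-31) + (7/(-5 + 6*7) + 1478) = -682 + (7/(-5 + 42) + 1478) = -682 + (7/37 + 1478) = -682 + 54693/37 = 29459/37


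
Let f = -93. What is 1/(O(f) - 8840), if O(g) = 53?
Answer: -1/8787 ≈ -0.00011380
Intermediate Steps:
1/(O(f) - 8840) = 1/(53 - 8840) = 1/(-8787) = -1/8787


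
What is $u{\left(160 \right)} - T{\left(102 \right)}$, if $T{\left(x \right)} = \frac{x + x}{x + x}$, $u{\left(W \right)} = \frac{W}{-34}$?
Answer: $- \frac{97}{17} \approx -5.7059$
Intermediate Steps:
$u{\left(W \right)} = - \frac{W}{34}$ ($u{\left(W \right)} = W \left(- \frac{1}{34}\right) = - \frac{W}{34}$)
$T{\left(x \right)} = 1$ ($T{\left(x \right)} = \frac{2 x}{2 x} = 2 x \frac{1}{2 x} = 1$)
$u{\left(160 \right)} - T{\left(102 \right)} = \left(- \frac{1}{34}\right) 160 - 1 = - \frac{80}{17} - 1 = - \frac{97}{17}$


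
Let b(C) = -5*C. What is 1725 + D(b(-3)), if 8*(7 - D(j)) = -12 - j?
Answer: 13883/8 ≈ 1735.4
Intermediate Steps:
D(j) = 17/2 + j/8 (D(j) = 7 - (-12 - j)/8 = 7 + (3/2 + j/8) = 17/2 + j/8)
1725 + D(b(-3)) = 1725 + (17/2 + (-5*(-3))/8) = 1725 + (17/2 + (1/8)*15) = 1725 + (17/2 + 15/8) = 1725 + 83/8 = 13883/8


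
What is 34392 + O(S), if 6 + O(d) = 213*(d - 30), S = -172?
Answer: -8640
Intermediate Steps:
O(d) = -6396 + 213*d (O(d) = -6 + 213*(d - 30) = -6 + 213*(-30 + d) = -6 + (-6390 + 213*d) = -6396 + 213*d)
34392 + O(S) = 34392 + (-6396 + 213*(-172)) = 34392 + (-6396 - 36636) = 34392 - 43032 = -8640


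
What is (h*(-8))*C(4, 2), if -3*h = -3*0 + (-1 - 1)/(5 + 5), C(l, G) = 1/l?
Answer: -2/15 ≈ -0.13333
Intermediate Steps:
C(l, G) = 1/l
h = 1/15 (h = -(-3*0 + (-1 - 1)/(5 + 5))/3 = -(0 - 2/10)/3 = -(0 - 2*⅒)/3 = -(0 - ⅕)/3 = -⅓*(-⅕) = 1/15 ≈ 0.066667)
(h*(-8))*C(4, 2) = ((1/15)*(-8))/4 = -8/15*¼ = -2/15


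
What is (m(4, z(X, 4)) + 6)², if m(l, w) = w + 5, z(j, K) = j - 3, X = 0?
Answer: 64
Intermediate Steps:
z(j, K) = -3 + j
m(l, w) = 5 + w
(m(4, z(X, 4)) + 6)² = ((5 + (-3 + 0)) + 6)² = ((5 - 3) + 6)² = (2 + 6)² = 8² = 64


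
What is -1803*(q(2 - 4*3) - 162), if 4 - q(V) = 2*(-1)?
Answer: 281268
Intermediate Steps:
q(V) = 6 (q(V) = 4 - 2*(-1) = 4 - 1*(-2) = 4 + 2 = 6)
-1803*(q(2 - 4*3) - 162) = -1803*(6 - 162) = -1803*(-156) = 281268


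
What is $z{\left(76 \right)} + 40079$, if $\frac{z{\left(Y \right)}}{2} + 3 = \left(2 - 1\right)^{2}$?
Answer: $40075$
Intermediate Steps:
$z{\left(Y \right)} = -4$ ($z{\left(Y \right)} = -6 + 2 \left(2 - 1\right)^{2} = -6 + 2 \cdot 1^{2} = -6 + 2 \cdot 1 = -6 + 2 = -4$)
$z{\left(76 \right)} + 40079 = -4 + 40079 = 40075$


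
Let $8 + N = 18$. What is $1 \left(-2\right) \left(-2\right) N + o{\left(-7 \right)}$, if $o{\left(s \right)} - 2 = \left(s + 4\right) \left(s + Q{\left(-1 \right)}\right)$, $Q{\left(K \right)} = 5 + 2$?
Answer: $42$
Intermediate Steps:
$N = 10$ ($N = -8 + 18 = 10$)
$Q{\left(K \right)} = 7$
$o{\left(s \right)} = 2 + \left(4 + s\right) \left(7 + s\right)$ ($o{\left(s \right)} = 2 + \left(s + 4\right) \left(s + 7\right) = 2 + \left(4 + s\right) \left(7 + s\right)$)
$1 \left(-2\right) \left(-2\right) N + o{\left(-7 \right)} = 1 \left(-2\right) \left(-2\right) 10 + \left(30 + \left(-7\right)^{2} + 11 \left(-7\right)\right) = \left(-2\right) \left(-2\right) 10 + \left(30 + 49 - 77\right) = 4 \cdot 10 + 2 = 40 + 2 = 42$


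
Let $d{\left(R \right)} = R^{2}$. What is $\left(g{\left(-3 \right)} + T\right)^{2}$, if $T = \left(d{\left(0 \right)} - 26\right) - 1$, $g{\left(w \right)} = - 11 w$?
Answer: $36$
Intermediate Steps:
$T = -27$ ($T = \left(0^{2} - 26\right) - 1 = \left(0 - 26\right) - 1 = -26 - 1 = -27$)
$\left(g{\left(-3 \right)} + T\right)^{2} = \left(\left(-11\right) \left(-3\right) - 27\right)^{2} = \left(33 - 27\right)^{2} = 6^{2} = 36$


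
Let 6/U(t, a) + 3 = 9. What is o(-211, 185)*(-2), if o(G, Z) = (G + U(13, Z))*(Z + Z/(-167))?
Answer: 12898200/167 ≈ 77235.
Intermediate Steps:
U(t, a) = 1 (U(t, a) = 6/(-3 + 9) = 6/6 = 6*(⅙) = 1)
o(G, Z) = 166*Z*(1 + G)/167 (o(G, Z) = (G + 1)*(Z + Z/(-167)) = (1 + G)*(Z + Z*(-1/167)) = (1 + G)*(Z - Z/167) = (1 + G)*(166*Z/167) = 166*Z*(1 + G)/167)
o(-211, 185)*(-2) = ((166/167)*185*(1 - 211))*(-2) = ((166/167)*185*(-210))*(-2) = -6449100/167*(-2) = 12898200/167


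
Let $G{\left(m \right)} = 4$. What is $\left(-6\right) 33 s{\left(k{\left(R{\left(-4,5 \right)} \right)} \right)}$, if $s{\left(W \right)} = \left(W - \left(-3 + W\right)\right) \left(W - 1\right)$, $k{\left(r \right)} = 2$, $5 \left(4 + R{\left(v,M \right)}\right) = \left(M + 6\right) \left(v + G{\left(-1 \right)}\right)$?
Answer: $-594$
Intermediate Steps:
$R{\left(v,M \right)} = -4 + \frac{\left(4 + v\right) \left(6 + M\right)}{5}$ ($R{\left(v,M \right)} = -4 + \frac{\left(M + 6\right) \left(v + 4\right)}{5} = -4 + \frac{\left(6 + M\right) \left(4 + v\right)}{5} = -4 + \frac{\left(4 + v\right) \left(6 + M\right)}{5}$)
$s{\left(W \right)} = -3 + 3 W$ ($s{\left(W \right)} = 3 \left(-1 + W\right) = -3 + 3 W$)
$\left(-6\right) 33 s{\left(k{\left(R{\left(-4,5 \right)} \right)} \right)} = \left(-6\right) 33 \left(-3 + 3 \cdot 2\right) = - 198 \left(-3 + 6\right) = \left(-198\right) 3 = -594$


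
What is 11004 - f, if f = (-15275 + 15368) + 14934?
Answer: -4023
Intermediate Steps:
f = 15027 (f = 93 + 14934 = 15027)
11004 - f = 11004 - 1*15027 = 11004 - 15027 = -4023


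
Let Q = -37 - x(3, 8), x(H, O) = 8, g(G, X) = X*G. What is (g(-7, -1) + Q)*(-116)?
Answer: 4408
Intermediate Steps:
g(G, X) = G*X
Q = -45 (Q = -37 - 1*8 = -37 - 8 = -45)
(g(-7, -1) + Q)*(-116) = (-7*(-1) - 45)*(-116) = (7 - 45)*(-116) = -38*(-116) = 4408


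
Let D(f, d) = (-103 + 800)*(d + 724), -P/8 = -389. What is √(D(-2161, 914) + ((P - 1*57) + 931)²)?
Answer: √17029882 ≈ 4126.7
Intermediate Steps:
P = 3112 (P = -8*(-389) = 3112)
D(f, d) = 504628 + 697*d (D(f, d) = 697*(724 + d) = 504628 + 697*d)
√(D(-2161, 914) + ((P - 1*57) + 931)²) = √((504628 + 697*914) + ((3112 - 1*57) + 931)²) = √((504628 + 637058) + ((3112 - 57) + 931)²) = √(1141686 + (3055 + 931)²) = √(1141686 + 3986²) = √(1141686 + 15888196) = √17029882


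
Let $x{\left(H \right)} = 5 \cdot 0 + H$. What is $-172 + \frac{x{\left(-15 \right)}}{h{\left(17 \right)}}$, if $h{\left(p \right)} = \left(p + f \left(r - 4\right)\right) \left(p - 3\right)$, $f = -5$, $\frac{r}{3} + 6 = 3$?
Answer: $- \frac{197471}{1148} \approx -172.01$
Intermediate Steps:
$r = -9$ ($r = -18 + 3 \cdot 3 = -18 + 9 = -9$)
$x{\left(H \right)} = H$ ($x{\left(H \right)} = 0 + H = H$)
$h{\left(p \right)} = \left(-3 + p\right) \left(65 + p\right)$ ($h{\left(p \right)} = \left(p - 5 \left(-9 - 4\right)\right) \left(p - 3\right) = \left(p - -65\right) \left(-3 + p\right) = \left(p + 65\right) \left(-3 + p\right) = \left(65 + p\right) \left(-3 + p\right) = \left(-3 + p\right) \left(65 + p\right)$)
$-172 + \frac{x{\left(-15 \right)}}{h{\left(17 \right)}} = -172 - \frac{15}{-195 + 17^{2} + 62 \cdot 17} = -172 - \frac{15}{-195 + 289 + 1054} = -172 - \frac{15}{1148} = - \frac{197471}{1148}$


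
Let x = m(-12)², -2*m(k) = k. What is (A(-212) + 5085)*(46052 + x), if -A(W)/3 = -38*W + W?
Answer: -850185336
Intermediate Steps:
m(k) = -k/2
A(W) = 111*W (A(W) = -3*(-38*W + W) = -(-111)*W = 111*W)
x = 36 (x = (-½*(-12))² = 6² = 36)
(A(-212) + 5085)*(46052 + x) = (111*(-212) + 5085)*(46052 + 36) = (-23532 + 5085)*46088 = -18447*46088 = -850185336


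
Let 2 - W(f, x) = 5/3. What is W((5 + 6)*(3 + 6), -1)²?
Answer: ⅑ ≈ 0.11111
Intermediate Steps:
W(f, x) = ⅓ (W(f, x) = 2 - 5/3 = ⅓)
W((5 + 6)*(3 + 6), -1)² = (⅓)² = ⅑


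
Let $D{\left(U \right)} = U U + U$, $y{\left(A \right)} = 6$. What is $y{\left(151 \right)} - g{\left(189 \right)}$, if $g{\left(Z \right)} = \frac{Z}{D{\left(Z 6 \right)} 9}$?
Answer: $\frac{367739}{61290} \approx 6.0$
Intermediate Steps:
$D{\left(U \right)} = U + U^{2}$ ($D{\left(U \right)} = U^{2} + U = U + U^{2}$)
$g{\left(Z \right)} = \frac{1}{54 \left(1 + 6 Z\right)}$ ($g{\left(Z \right)} = \frac{Z}{Z 6 \left(1 + Z 6\right) 9} = \frac{Z}{6 Z \left(1 + 6 Z\right) 9} = \frac{Z}{54 Z \left(1 + 6 Z\right)} = Z \frac{1}{54 Z \left(1 + 6 Z\right)} = \frac{1}{54 \left(1 + 6 Z\right)}$)
$y{\left(151 \right)} - g{\left(189 \right)} = 6 - \frac{1}{54 \left(1 + 6 \cdot 189\right)} = 6 - \frac{1}{54 \left(1 + 1134\right)} = 6 - \frac{1}{54 \cdot 1135} = 6 - \frac{1}{54} \cdot \frac{1}{1135} = 6 - \frac{1}{61290} = \frac{367739}{61290}$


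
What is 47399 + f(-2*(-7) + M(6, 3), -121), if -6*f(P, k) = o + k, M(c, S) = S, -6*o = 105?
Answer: 569065/12 ≈ 47422.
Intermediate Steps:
o = -35/2 (o = -⅙*105 = -35/2 ≈ -17.500)
f(P, k) = 35/12 - k/6 (f(P, k) = -(-35/2 + k)/6 = 35/12 - k/6)
47399 + f(-2*(-7) + M(6, 3), -121) = 47399 + (35/12 - ⅙*(-121)) = 47399 + (35/12 + 121/6) = 47399 + 277/12 = 569065/12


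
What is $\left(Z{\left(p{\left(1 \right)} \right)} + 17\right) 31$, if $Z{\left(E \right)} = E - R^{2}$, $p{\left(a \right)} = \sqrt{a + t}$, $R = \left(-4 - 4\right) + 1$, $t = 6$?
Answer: $-992 + 31 \sqrt{7} \approx -909.98$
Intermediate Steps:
$R = -7$ ($R = \left(-4 - 4\right) + 1 = -8 + 1 = -7$)
$p{\left(a \right)} = \sqrt{6 + a}$ ($p{\left(a \right)} = \sqrt{a + 6} = \sqrt{6 + a}$)
$Z{\left(E \right)} = -49 + E$ ($Z{\left(E \right)} = E - \left(-7\right)^{2} = E - 49 = -49 + E$)
$\left(Z{\left(p{\left(1 \right)} \right)} + 17\right) 31 = \left(\left(-49 + \sqrt{6 + 1}\right) + 17\right) 31 = \left(\left(-49 + \sqrt{7}\right) + 17\right) 31 = \left(-32 + \sqrt{7}\right) 31 = -992 + 31 \sqrt{7}$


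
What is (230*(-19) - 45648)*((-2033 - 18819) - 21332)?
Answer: 2109959312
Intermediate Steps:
(230*(-19) - 45648)*((-2033 - 18819) - 21332) = (-4370 - 45648)*(-20852 - 21332) = -50018*(-42184) = 2109959312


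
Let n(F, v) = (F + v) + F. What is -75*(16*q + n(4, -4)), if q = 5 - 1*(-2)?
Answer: -8700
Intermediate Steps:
n(F, v) = v + 2*F
q = 7 (q = 5 + 2 = 7)
-75*(16*q + n(4, -4)) = -75*(16*7 + (-4 + 2*4)) = -75*(112 + (-4 + 8)) = -75*(112 + 4) = -75*116 = -8700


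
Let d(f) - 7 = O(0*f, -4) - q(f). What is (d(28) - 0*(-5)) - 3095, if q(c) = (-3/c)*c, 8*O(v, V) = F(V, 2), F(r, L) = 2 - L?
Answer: -3085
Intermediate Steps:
O(v, V) = 0 (O(v, V) = (2 - 1*2)/8 = (2 - 2)/8 = (1/8)*0 = 0)
q(c) = -3
d(f) = 10 (d(f) = 7 + (0 - 1*(-3)) = 7 + (0 + 3) = 7 + 3 = 10)
(d(28) - 0*(-5)) - 3095 = (10 - 0*(-5)) - 3095 = (10 - 113*0) - 3095 = (10 + 0) - 3095 = 10 - 3095 = -3085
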